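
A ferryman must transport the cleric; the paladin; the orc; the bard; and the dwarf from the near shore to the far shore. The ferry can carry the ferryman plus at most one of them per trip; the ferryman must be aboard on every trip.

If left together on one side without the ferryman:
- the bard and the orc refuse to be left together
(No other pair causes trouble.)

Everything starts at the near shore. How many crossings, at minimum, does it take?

9

Counting alone: the ferryman can take at most 1 across per trip to the far shore, so moving all 5 needs at least 5 loaded trips out, with a return between consecutive ones — at least 9 crossings.
The plan below uses exactly 9 crossings, so it is optimal:
1. Ferryman goes to the far shore with the orc.  [the near shore: the bard, the cleric, the dwarf, the paladin | the far shore: the orc]
2. Ferryman goes back to the near shore alone.  [the near shore: the bard, the cleric, the dwarf, the paladin | the far shore: the orc]
3. Ferryman goes to the far shore with the cleric.  [the near shore: the bard, the dwarf, the paladin | the far shore: the cleric, the orc]
4. Ferryman goes back to the near shore alone.  [the near shore: the bard, the dwarf, the paladin | the far shore: the cleric, the orc]
5. Ferryman goes to the far shore with the paladin.  [the near shore: the bard, the dwarf | the far shore: the cleric, the orc, the paladin]
6. Ferryman goes back to the near shore alone.  [the near shore: the bard, the dwarf | the far shore: the cleric, the orc, the paladin]
7. Ferryman goes to the far shore with the dwarf.  [the near shore: the bard | the far shore: the cleric, the dwarf, the orc, the paladin]
8. Ferryman goes back to the near shore alone.  [the near shore: the bard | the far shore: the cleric, the dwarf, the orc, the paladin]
9. Ferryman goes to the far shore with the bard.  [the near shore: — | the far shore: the bard, the cleric, the dwarf, the orc, the paladin]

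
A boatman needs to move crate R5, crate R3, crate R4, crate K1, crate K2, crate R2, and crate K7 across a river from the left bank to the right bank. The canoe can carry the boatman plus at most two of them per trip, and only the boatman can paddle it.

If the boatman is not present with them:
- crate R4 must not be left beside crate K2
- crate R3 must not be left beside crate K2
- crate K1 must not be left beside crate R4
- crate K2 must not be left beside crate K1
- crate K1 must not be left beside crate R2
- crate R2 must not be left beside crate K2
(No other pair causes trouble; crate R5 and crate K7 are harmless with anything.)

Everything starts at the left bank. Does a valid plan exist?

1. Boatman goes to the right bank with crate K1 and crate K2.
2. Boatman goes back to the left bank with crate K1.
3. Boatman goes to the right bank with crate K1 and crate R5.
4. Boatman goes back to the left bank with crate K1.
5. Boatman goes to the right bank with crate K1 and crate R3.
6. Boatman goes back to the left bank with crate K2.
7. Boatman goes to the right bank with crate R2 and crate R4.
8. Boatman goes back to the left bank with crate K1.
9. Boatman goes to the right bank with crate K1 and crate K7.
10. Boatman goes back to the left bank with crate K1.
11. Boatman goes to the right bank with crate K1 and crate K2.

Yes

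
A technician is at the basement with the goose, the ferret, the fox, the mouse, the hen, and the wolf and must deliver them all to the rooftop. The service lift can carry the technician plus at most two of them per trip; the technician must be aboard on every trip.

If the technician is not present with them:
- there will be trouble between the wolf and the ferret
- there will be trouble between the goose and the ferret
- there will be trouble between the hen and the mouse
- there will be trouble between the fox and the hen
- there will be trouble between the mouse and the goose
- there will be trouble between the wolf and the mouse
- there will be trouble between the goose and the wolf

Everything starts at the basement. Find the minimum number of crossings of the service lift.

Whatever the first load, the items left behind include a forbidden pair without the technician. No opening move is safe, so no plan exists.

impossible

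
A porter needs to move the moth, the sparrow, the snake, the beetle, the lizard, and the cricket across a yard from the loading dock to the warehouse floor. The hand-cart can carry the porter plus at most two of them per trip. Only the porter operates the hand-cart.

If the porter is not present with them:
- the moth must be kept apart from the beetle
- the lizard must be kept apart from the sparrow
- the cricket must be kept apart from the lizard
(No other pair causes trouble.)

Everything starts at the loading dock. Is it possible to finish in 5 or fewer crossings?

Counting alone: the porter can take at most 2 across per trip to the warehouse floor, so moving all 6 needs at least 3 loaded trips out, with a return between consecutive ones — at least 5 crossings.
The safety rule pushes this higher. Following every safe sequence of crossings, the most of the 6 that can be at the warehouse floor as the hand-cart arrives there on crossing 5 is 5 — never all 6.
So the move cannot be finished within 5 crossings. (The shortest complete plan takes 7:)
1. Porter goes to the warehouse floor with the lizard and the moth.  [the loading dock: the beetle, the cricket, the snake, the sparrow | the warehouse floor: the lizard, the moth]
2. Porter goes back to the loading dock alone.  [the loading dock: the beetle, the cricket, the snake, the sparrow | the warehouse floor: the lizard, the moth]
3. Porter goes to the warehouse floor with the sparrow.  [the loading dock: the beetle, the cricket, the snake | the warehouse floor: the lizard, the moth, the sparrow]
4. Porter goes back to the loading dock with the lizard.  [the loading dock: the beetle, the cricket, the lizard, the snake | the warehouse floor: the moth, the sparrow]
5. Porter goes to the warehouse floor with the cricket and the snake.  [the loading dock: the beetle, the lizard | the warehouse floor: the cricket, the moth, the snake, the sparrow]
6. Porter goes back to the loading dock alone.  [the loading dock: the beetle, the lizard | the warehouse floor: the cricket, the moth, the snake, the sparrow]
7. Porter goes to the warehouse floor with the beetle and the lizard.  [the loading dock: — | the warehouse floor: the beetle, the cricket, the lizard, the moth, the snake, the sparrow]

No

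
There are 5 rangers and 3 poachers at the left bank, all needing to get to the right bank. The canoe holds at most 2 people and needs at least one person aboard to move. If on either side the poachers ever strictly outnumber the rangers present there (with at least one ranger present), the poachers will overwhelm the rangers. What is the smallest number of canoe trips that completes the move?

13

Counting alone: each trip to the right bank takes at most 2 across and each return brings at least 1 back, so after t trips out (and t−1 returns) at most 2t − (t−1) of the 8 are across; that first reaches 8 at t = 7, so at least 13 crossings are needed.
The plan below uses exactly 13 crossings, so it is optimal:
1. 2 poachers → the right bank.  (the left bank: 5R 1P; the right bank: 0R 2P)
2. 1 poacher ← the left bank.  (the left bank: 5R 2P; the right bank: 0R 1P)
3. 2 poachers → the right bank.  (the left bank: 5R 0P; the right bank: 0R 3P)
4. 1 poacher ← the left bank.  (the left bank: 5R 1P; the right bank: 0R 2P)
5. 2 rangers → the right bank.  (the left bank: 3R 1P; the right bank: 2R 2P)
6. 1 poacher ← the left bank.  (the left bank: 3R 2P; the right bank: 2R 1P)
7. 1 ranger and 1 poacher → the right bank.  (the left bank: 2R 1P; the right bank: 3R 2P)
8. 1 poacher ← the left bank.  (the left bank: 2R 2P; the right bank: 3R 1P)
9. 2 poachers → the right bank.  (the left bank: 2R 0P; the right bank: 3R 3P)
10. 1 poacher ← the left bank.  (the left bank: 2R 1P; the right bank: 3R 2P)
11. 1 ranger and 1 poacher → the right bank.  (the left bank: 1R 0P; the right bank: 4R 3P)
12. 1 poacher ← the left bank.  (the left bank: 1R 1P; the right bank: 4R 2P)
13. 1 ranger and 1 poacher → the right bank.  (the left bank: 0R 0P; the right bank: 5R 3P)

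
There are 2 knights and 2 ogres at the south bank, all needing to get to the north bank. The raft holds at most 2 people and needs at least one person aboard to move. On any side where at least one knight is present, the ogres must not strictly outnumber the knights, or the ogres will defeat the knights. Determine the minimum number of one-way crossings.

5

Counting alone: each trip to the north bank takes at most 2 across and each return brings at least 1 back, so after t trips out (and t−1 returns) at most 2t − (t−1) of the 4 are across; that first reaches 4 at t = 3, so at least 5 crossings are needed.
The plan below uses exactly 5 crossings, so it is optimal:
1. 2 ogres → the north bank.  (the south bank: 2K 0O; the north bank: 0K 2O)
2. 1 ogre ← the south bank.  (the south bank: 2K 1O; the north bank: 0K 1O)
3. 2 knights → the north bank.  (the south bank: 0K 1O; the north bank: 2K 1O)
4. 1 ogre ← the south bank.  (the south bank: 0K 2O; the north bank: 2K 0O)
5. 2 ogres → the north bank.  (the south bank: 0K 0O; the north bank: 2K 2O)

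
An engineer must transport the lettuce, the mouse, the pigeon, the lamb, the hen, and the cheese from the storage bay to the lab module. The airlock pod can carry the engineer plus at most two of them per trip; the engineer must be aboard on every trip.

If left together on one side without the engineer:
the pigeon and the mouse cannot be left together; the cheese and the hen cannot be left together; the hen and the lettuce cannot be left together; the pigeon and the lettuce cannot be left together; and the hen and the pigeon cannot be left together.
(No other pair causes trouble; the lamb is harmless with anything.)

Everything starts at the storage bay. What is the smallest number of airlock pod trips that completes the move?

Counting alone: the engineer can take at most 2 across per trip to the lab module, so moving all 6 needs at least 3 loaded trips out, with a return between consecutive ones — at least 5 crossings.
The safety rule pushes this higher. Following every safe sequence of crossings, the most of the 6 that can be at the lab module as the airlock pod arrives there on crossings 5, 7 is 4, 5 respectively — never all 6.
So no plan with fewer than 9 crossings exists, and this one achieves 9:
1. Engineer goes to the lab module with the hen and the pigeon.
2. Engineer goes back to the storage bay with the pigeon.
3. Engineer goes to the lab module with the lettuce and the mouse.
4. Engineer goes back to the storage bay with the lettuce.
5. Engineer goes to the lab module with the lamb and the lettuce.
6. Engineer goes back to the storage bay with the lettuce.
7. Engineer goes to the lab module with the cheese and the lettuce.
8. Engineer goes back to the storage bay with the hen.
9. Engineer goes to the lab module with the hen and the pigeon.

9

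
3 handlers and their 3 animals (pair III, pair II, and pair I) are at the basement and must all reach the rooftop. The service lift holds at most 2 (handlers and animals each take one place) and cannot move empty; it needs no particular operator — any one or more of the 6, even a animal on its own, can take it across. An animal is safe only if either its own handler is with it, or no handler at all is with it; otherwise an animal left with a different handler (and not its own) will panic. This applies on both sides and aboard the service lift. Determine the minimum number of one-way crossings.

Counting alone: each trip to the rooftop takes at most 2 across and each return brings at least 1 back, so after t trips out (and t−1 returns) at most 2t − (t−1) of the 6 are across; that first reaches 6 at t = 5, so at least 9 crossings are needed.
The safety rule pushes this higher. Following every safe sequence of crossings, the most of the 6 that can be at the rooftop as the service lift arrives there on crossing 9 is 5 — never all 6.
So no plan with fewer than 11 crossings exists, and this one achieves 11:
1. animal III and handler III cross → the rooftop.
2. handler III crosses ← the basement.
3. animal I and animal II cross → the rooftop.
4. animal III crosses ← the basement.
5. handler I and handler II cross → the rooftop.
6. animal II and handler II cross ← the basement.
7. handler II and handler III cross → the rooftop.
8. animal I crosses ← the basement.
9. animal II and animal III cross → the rooftop.
10. handler I crosses ← the basement.
11. animal I and handler I cross → the rooftop.

11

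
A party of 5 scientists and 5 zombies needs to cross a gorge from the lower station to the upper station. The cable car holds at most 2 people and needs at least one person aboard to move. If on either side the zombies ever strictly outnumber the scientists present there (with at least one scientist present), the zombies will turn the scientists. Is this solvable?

Following every safe sequence of crossings from the start, the most of the 10 that can be at the upper station as the cable car arrives there on crossings 1, 3, 5, 7 is 2, 3, 4, 5 respectively; the best ever achieved is 5 of 10.
From crossing 9 on, no configuration arises that was not already reachable earlier: only 13 distinct safe configurations (who is on which side, and where the cable car is) can ever be reached, none of them has everyone across, and every continuation just revisits them. They are: 0 scientists + 0 zombies across (cable car back at the start); 0 scientists + 1 zombie across (cable car there); 0 scientists + 1 zombie across (cable car back at the start); 0 scientists + 2 zombies across (cable car there); 0 scientists + 2 zombies across (cable car back at the start); 0 scientists + 3 zombies across (cable car there); 0 scientists + 3 zombies across (cable car back at the start); 0 scientists + 4 zombies across (cable car there); 0 scientists + 4 zombies across (cable car back at the start); 0 scientists + 5 zombies across (cable car there); 1 scientist + 1 zombie across (cable car there); 1 scientist + 1 zombie across (cable car back at the start); 2 scientists + 2 zombies across (cable car there). So no valid plan exists.

No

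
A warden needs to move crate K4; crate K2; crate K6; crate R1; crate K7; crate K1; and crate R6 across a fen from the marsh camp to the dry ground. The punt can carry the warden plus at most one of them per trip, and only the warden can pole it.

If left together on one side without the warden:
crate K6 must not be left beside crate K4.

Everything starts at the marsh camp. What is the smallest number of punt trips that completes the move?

Counting alone: the warden can take at most 1 across per trip to the dry ground, so moving all 7 needs at least 7 loaded trips out, with a return between consecutive ones — at least 13 crossings.
The plan below uses exactly 13 crossings, so it is optimal:
1. Warden goes to the dry ground with crate K4.  [the marsh camp: crate K1, crate K2, crate K6, crate K7, crate R1, crate R6 | the dry ground: crate K4]
2. Warden goes back to the marsh camp alone.  [the marsh camp: crate K1, crate K2, crate K6, crate K7, crate R1, crate R6 | the dry ground: crate K4]
3. Warden goes to the dry ground with crate K2.  [the marsh camp: crate K1, crate K6, crate K7, crate R1, crate R6 | the dry ground: crate K2, crate K4]
4. Warden goes back to the marsh camp alone.  [the marsh camp: crate K1, crate K6, crate K7, crate R1, crate R6 | the dry ground: crate K2, crate K4]
5. Warden goes to the dry ground with crate R1.  [the marsh camp: crate K1, crate K6, crate K7, crate R6 | the dry ground: crate K2, crate K4, crate R1]
6. Warden goes back to the marsh camp alone.  [the marsh camp: crate K1, crate K6, crate K7, crate R6 | the dry ground: crate K2, crate K4, crate R1]
7. Warden goes to the dry ground with crate K7.  [the marsh camp: crate K1, crate K6, crate R6 | the dry ground: crate K2, crate K4, crate K7, crate R1]
8. Warden goes back to the marsh camp alone.  [the marsh camp: crate K1, crate K6, crate R6 | the dry ground: crate K2, crate K4, crate K7, crate R1]
9. Warden goes to the dry ground with crate K1.  [the marsh camp: crate K6, crate R6 | the dry ground: crate K1, crate K2, crate K4, crate K7, crate R1]
10. Warden goes back to the marsh camp alone.  [the marsh camp: crate K6, crate R6 | the dry ground: crate K1, crate K2, crate K4, crate K7, crate R1]
11. Warden goes to the dry ground with crate R6.  [the marsh camp: crate K6 | the dry ground: crate K1, crate K2, crate K4, crate K7, crate R1, crate R6]
12. Warden goes back to the marsh camp alone.  [the marsh camp: crate K6 | the dry ground: crate K1, crate K2, crate K4, crate K7, crate R1, crate R6]
13. Warden goes to the dry ground with crate K6.  [the marsh camp: — | the dry ground: crate K1, crate K2, crate K4, crate K6, crate K7, crate R1, crate R6]

13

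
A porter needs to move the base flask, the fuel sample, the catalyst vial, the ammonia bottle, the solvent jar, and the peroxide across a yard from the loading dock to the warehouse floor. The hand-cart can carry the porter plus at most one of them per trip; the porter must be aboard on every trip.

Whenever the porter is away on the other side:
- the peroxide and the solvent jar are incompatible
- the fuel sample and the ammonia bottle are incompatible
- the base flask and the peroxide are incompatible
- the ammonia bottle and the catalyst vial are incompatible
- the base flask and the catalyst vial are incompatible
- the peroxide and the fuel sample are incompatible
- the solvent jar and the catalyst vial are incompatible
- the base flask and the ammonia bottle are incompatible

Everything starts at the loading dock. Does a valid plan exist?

Whatever the first load, the items left behind include a forbidden pair without the porter. No opening move is safe, so no plan exists.

No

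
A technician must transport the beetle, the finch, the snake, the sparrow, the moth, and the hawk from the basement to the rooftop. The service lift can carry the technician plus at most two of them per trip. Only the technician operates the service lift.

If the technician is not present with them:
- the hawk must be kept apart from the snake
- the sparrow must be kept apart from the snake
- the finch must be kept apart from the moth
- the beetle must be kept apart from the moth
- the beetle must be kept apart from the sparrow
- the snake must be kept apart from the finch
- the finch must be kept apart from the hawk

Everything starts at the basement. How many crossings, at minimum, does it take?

Whatever the first load, the items left behind include a forbidden pair without the technician. No opening move is safe, so no plan exists.

impossible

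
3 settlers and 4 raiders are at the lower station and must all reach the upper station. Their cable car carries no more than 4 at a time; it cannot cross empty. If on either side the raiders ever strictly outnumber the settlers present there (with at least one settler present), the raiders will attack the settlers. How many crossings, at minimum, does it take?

impossible

The raiders already outnumber the settlers at the lower station before anyone moves, so the starting position itself is disallowed.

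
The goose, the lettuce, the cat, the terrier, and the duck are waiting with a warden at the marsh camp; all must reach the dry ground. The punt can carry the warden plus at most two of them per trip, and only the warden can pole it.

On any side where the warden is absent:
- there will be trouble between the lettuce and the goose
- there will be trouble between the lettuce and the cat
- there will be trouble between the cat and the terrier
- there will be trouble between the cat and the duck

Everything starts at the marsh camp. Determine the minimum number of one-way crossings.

5

Counting alone: the warden can take at most 2 across per trip to the dry ground, so moving all 5 needs at least 3 loaded trips out, with a return between consecutive ones — at least 5 crossings.
The plan below uses exactly 5 crossings, so it is optimal:
1. Warden goes to the dry ground with the cat and the goose.
2. Warden goes back to the marsh camp alone.
3. Warden goes to the dry ground with the duck and the terrier.
4. Warden goes back to the marsh camp with the cat.
5. Warden goes to the dry ground with the cat and the lettuce.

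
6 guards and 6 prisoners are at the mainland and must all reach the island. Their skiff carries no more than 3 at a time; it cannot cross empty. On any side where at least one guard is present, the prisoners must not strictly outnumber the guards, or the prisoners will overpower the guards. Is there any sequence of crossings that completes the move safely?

No

Following every safe sequence of crossings from the start, the most of the 12 that can be at the island as the skiff arrives there on crossings 1, 3, 5 is 3, 5, 6 respectively; the best ever achieved is 6 of 12.
From crossing 7 on, no configuration arises that was not already reachable earlier: only 17 distinct safe configurations (who is on which side, and where the skiff is) can ever be reached, none of them has everyone across, and every continuation just revisits them. They are: 0 guards + 0 prisoners across (skiff back at the start); 0 guards + 1 prisoner across (skiff there); 0 guards + 1 prisoner across (skiff back at the start); 0 guards + 2 prisoners across (skiff there); 0 guards + 2 prisoners across (skiff back at the start); 0 guards + 3 prisoners across (skiff there); 0 guards + 3 prisoners across (skiff back at the start); 0 guards + 4 prisoners across (skiff there); 0 guards + 4 prisoners across (skiff back at the start); 0 guards + 5 prisoners across (skiff there); 0 guards + 5 prisoners across (skiff back at the start); 0 guards + 6 prisoners across (skiff there); 1 guard + 1 prisoner across (skiff there); 1 guard + 1 prisoner across (skiff back at the start); 2 guards + 2 prisoners across (skiff there); 2 guards + 2 prisoners across (skiff back at the start); 3 guards + 3 prisoners across (skiff there). So no valid plan exists.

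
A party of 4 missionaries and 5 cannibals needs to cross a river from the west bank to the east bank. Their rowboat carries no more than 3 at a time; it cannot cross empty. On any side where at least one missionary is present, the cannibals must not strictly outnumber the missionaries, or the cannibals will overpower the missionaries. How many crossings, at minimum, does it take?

impossible

The cannibals already outnumber the missionaries at the west bank before anyone moves, so the starting position itself is disallowed.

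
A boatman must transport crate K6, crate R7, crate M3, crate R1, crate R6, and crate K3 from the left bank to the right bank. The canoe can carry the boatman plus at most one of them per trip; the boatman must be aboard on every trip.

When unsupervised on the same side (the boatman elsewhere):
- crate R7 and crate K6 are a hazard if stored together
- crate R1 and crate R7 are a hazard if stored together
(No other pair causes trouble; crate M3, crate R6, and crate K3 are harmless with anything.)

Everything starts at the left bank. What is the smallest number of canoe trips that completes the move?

Counting alone: the boatman can take at most 1 across per trip to the right bank, so moving all 6 needs at least 6 loaded trips out, with a return between consecutive ones — at least 11 crossings.
The safety rule pushes this higher. Following every safe sequence of crossings, the most of the 6 that can be at the right bank as the canoe arrives there on crossing 11 is 5 — never all 6.
So no plan with fewer than 13 crossings exists, and this one achieves 13:
1. Boatman goes to the right bank with crate R7.
2. Boatman goes back to the left bank alone.
3. Boatman goes to the right bank with crate K6.
4. Boatman goes back to the left bank with crate R7.
5. Boatman goes to the right bank with crate R1.
6. Boatman goes back to the left bank alone.
7. Boatman goes to the right bank with crate M3.
8. Boatman goes back to the left bank alone.
9. Boatman goes to the right bank with crate R6.
10. Boatman goes back to the left bank alone.
11. Boatman goes to the right bank with crate K3.
12. Boatman goes back to the left bank alone.
13. Boatman goes to the right bank with crate R7.

13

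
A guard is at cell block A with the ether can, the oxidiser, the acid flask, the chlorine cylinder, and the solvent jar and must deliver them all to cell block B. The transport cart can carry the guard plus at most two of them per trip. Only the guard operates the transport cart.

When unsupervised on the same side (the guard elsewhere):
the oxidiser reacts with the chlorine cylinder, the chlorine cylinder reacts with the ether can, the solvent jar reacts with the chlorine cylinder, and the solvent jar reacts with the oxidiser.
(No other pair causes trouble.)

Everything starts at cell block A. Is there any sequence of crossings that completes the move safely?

Yes

1. Guard goes to cell block B with the chlorine cylinder and the oxidiser.  [cell block A: the acid flask, the ether can, the solvent jar | cell block B: the chlorine cylinder, the oxidiser]
2. Guard goes back to cell block A with the oxidiser.  [cell block A: the acid flask, the ether can, the oxidiser, the solvent jar | cell block B: the chlorine cylinder]
3. Guard goes to cell block B with the ether can and the oxidiser.  [cell block A: the acid flask, the solvent jar | cell block B: the chlorine cylinder, the ether can, the oxidiser]
4. Guard goes back to cell block A with the chlorine cylinder.  [cell block A: the acid flask, the chlorine cylinder, the solvent jar | cell block B: the ether can, the oxidiser]
5. Guard goes to cell block B with the acid flask and the chlorine cylinder.  [cell block A: the solvent jar | cell block B: the acid flask, the chlorine cylinder, the ether can, the oxidiser]
6. Guard goes back to cell block A with the chlorine cylinder.  [cell block A: the chlorine cylinder, the solvent jar | cell block B: the acid flask, the ether can, the oxidiser]
7. Guard goes to cell block B with the chlorine cylinder and the solvent jar.  [cell block A: — | cell block B: the acid flask, the chlorine cylinder, the ether can, the oxidiser, the solvent jar]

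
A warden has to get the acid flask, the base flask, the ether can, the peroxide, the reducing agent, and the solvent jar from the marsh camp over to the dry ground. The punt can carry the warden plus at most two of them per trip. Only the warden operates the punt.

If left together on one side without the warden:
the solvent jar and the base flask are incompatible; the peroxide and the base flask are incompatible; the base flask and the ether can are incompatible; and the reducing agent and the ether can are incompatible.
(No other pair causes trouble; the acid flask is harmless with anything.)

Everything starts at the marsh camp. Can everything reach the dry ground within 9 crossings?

Yes

Yes — this plan uses 7 crossings (≤ 9):
1. Warden goes to the dry ground with the base flask and the ether can.  [the marsh camp: the acid flask, the peroxide, the reducing agent, the solvent jar | the dry ground: the base flask, the ether can]
2. Warden goes back to the marsh camp with the base flask.  [the marsh camp: the acid flask, the base flask, the peroxide, the reducing agent, the solvent jar | the dry ground: the ether can]
3. Warden goes to the dry ground with the acid flask and the base flask.  [the marsh camp: the peroxide, the reducing agent, the solvent jar | the dry ground: the acid flask, the base flask, the ether can]
4. Warden goes back to the marsh camp with the base flask.  [the marsh camp: the base flask, the peroxide, the reducing agent, the solvent jar | the dry ground: the acid flask, the ether can]
5. Warden goes to the dry ground with the peroxide and the solvent jar.  [the marsh camp: the base flask, the reducing agent | the dry ground: the acid flask, the ether can, the peroxide, the solvent jar]
6. Warden goes back to the marsh camp alone.  [the marsh camp: the base flask, the reducing agent | the dry ground: the acid flask, the ether can, the peroxide, the solvent jar]
7. Warden goes to the dry ground with the base flask and the reducing agent.  [the marsh camp: — | the dry ground: the acid flask, the base flask, the ether can, the peroxide, the reducing agent, the solvent jar]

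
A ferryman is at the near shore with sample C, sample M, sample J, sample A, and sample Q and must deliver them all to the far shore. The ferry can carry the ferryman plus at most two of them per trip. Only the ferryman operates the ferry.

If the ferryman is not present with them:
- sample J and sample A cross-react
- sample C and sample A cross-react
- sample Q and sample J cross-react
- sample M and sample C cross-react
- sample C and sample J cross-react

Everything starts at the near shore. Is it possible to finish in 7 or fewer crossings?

Yes

Yes — this plan uses 7 crossings (≤ 7):
1. Ferryman goes to the far shore with sample C and sample J.  [the near shore: sample A, sample M, sample Q | the far shore: sample C, sample J]
2. Ferryman goes back to the near shore with sample C.  [the near shore: sample A, sample C, sample M, sample Q | the far shore: sample J]
3. Ferryman goes to the far shore with sample C and sample M.  [the near shore: sample A, sample Q | the far shore: sample C, sample J, sample M]
4. Ferryman goes back to the near shore with sample C.  [the near shore: sample A, sample C, sample Q | the far shore: sample J, sample M]
5. Ferryman goes to the far shore with sample A and sample Q.  [the near shore: sample C | the far shore: sample A, sample J, sample M, sample Q]
6. Ferryman goes back to the near shore with sample J.  [the near shore: sample C, sample J | the far shore: sample A, sample M, sample Q]
7. Ferryman goes to the far shore with sample C and sample J.  [the near shore: — | the far shore: sample A, sample C, sample J, sample M, sample Q]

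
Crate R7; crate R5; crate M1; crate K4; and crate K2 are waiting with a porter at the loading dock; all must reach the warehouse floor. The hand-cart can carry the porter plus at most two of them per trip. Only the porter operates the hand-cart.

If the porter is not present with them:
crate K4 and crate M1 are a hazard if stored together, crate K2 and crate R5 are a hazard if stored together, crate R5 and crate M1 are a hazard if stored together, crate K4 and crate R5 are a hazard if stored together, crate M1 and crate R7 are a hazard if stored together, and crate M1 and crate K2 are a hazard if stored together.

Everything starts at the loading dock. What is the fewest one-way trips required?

Counting alone: the porter can take at most 2 across per trip to the warehouse floor, so moving all 5 needs at least 3 loaded trips out, with a return between consecutive ones — at least 5 crossings.
The safety rule pushes this higher. Following every safe sequence of crossings, the most of the 5 that can be at the warehouse floor as the hand-cart arrives there on crossing 5 is 4 — never all 5.
So no plan with fewer than 7 crossings exists, and this one achieves 7:
1. Porter goes to the warehouse floor with crate M1 and crate R5.  [the loading dock: crate K2, crate K4, crate R7 | the warehouse floor: crate M1, crate R5]
2. Porter goes back to the loading dock with crate R5.  [the loading dock: crate K2, crate K4, crate R5, crate R7 | the warehouse floor: crate M1]
3. Porter goes to the warehouse floor with crate R5 and crate R7.  [the loading dock: crate K2, crate K4 | the warehouse floor: crate M1, crate R5, crate R7]
4. Porter goes back to the loading dock with crate M1.  [the loading dock: crate K2, crate K4, crate M1 | the warehouse floor: crate R5, crate R7]
5. Porter goes to the warehouse floor with crate K2 and crate K4.  [the loading dock: crate M1 | the warehouse floor: crate K2, crate K4, crate R5, crate R7]
6. Porter goes back to the loading dock with crate R5.  [the loading dock: crate M1, crate R5 | the warehouse floor: crate K2, crate K4, crate R7]
7. Porter goes to the warehouse floor with crate M1 and crate R5.  [the loading dock: — | the warehouse floor: crate K2, crate K4, crate M1, crate R5, crate R7]

7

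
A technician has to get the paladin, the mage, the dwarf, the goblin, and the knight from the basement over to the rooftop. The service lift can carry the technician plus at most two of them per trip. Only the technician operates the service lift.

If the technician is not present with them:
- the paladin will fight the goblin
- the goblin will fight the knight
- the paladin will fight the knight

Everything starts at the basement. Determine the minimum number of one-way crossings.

7

Counting alone: the technician can take at most 2 across per trip to the rooftop, so moving all 5 needs at least 3 loaded trips out, with a return between consecutive ones — at least 5 crossings.
The safety rule pushes this higher. Following every safe sequence of crossings, the most of the 5 that can be at the rooftop as the service lift arrives there on crossing 5 is 4 — never all 5.
So no plan with fewer than 7 crossings exists, and this one achieves 7:
1. Technician goes to the rooftop with the goblin and the paladin.
2. Technician goes back to the basement with the paladin.
3. Technician goes to the rooftop with the mage and the paladin.
4. Technician goes back to the basement with the paladin.
5. Technician goes to the rooftop with the dwarf and the paladin.
6. Technician goes back to the basement with the paladin.
7. Technician goes to the rooftop with the knight and the paladin.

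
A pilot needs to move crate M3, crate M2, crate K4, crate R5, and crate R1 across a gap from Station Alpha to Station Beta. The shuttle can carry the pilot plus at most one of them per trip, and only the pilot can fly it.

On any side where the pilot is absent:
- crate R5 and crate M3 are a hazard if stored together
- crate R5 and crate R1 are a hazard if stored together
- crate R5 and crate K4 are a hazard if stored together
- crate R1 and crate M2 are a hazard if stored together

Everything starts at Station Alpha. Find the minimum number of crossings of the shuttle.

impossible

Whatever the first load, the items left behind include a forbidden pair without the pilot. No opening move is safe, so no plan exists.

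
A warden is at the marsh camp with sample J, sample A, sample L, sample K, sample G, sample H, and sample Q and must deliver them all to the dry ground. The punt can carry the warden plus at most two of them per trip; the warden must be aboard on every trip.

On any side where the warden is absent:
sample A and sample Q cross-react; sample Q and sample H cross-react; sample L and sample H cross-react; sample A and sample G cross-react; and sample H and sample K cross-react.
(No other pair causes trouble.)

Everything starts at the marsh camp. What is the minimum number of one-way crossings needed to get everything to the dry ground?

Counting alone: the warden can take at most 2 across per trip to the dry ground, so moving all 7 needs at least 4 loaded trips out, with a return between consecutive ones — at least 7 crossings.
The safety rule pushes this higher. Following every safe sequence of crossings, the most of the 7 that can be at the dry ground as the punt arrives there on crossing 7 is 6 — never all 7.
So no plan with fewer than 9 crossings exists, and this one achieves 9:
1. Warden goes to the dry ground with sample A and sample H.  [the marsh camp: sample G, sample J, sample K, sample L, sample Q | the dry ground: sample A, sample H]
2. Warden goes back to the marsh camp alone.  [the marsh camp: sample G, sample J, sample K, sample L, sample Q | the dry ground: sample A, sample H]
3. Warden goes to the dry ground with sample J.  [the marsh camp: sample G, sample K, sample L, sample Q | the dry ground: sample A, sample H, sample J]
4. Warden goes back to the marsh camp alone.  [the marsh camp: sample G, sample K, sample L, sample Q | the dry ground: sample A, sample H, sample J]
5. Warden goes to the dry ground with sample K and sample L.  [the marsh camp: sample G, sample Q | the dry ground: sample A, sample H, sample J, sample K, sample L]
6. Warden goes back to the marsh camp with sample H.  [the marsh camp: sample G, sample H, sample Q | the dry ground: sample A, sample J, sample K, sample L]
7. Warden goes to the dry ground with sample G and sample Q.  [the marsh camp: sample H | the dry ground: sample A, sample G, sample J, sample K, sample L, sample Q]
8. Warden goes back to the marsh camp with sample A.  [the marsh camp: sample A, sample H | the dry ground: sample G, sample J, sample K, sample L, sample Q]
9. Warden goes to the dry ground with sample A and sample H.  [the marsh camp: — | the dry ground: sample A, sample G, sample H, sample J, sample K, sample L, sample Q]

9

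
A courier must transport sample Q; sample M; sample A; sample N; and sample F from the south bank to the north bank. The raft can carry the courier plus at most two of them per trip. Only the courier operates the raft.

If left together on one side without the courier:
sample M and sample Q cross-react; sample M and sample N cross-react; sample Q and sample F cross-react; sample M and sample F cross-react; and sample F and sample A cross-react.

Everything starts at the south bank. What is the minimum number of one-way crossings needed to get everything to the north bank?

7

Counting alone: the courier can take at most 2 across per trip to the north bank, so moving all 5 needs at least 3 loaded trips out, with a return between consecutive ones — at least 5 crossings.
The safety rule pushes this higher. Following every safe sequence of crossings, the most of the 5 that can be at the north bank as the raft arrives there on crossing 5 is 4 — never all 5.
So no plan with fewer than 7 crossings exists, and this one achieves 7:
1. Courier goes to the north bank with sample F and sample M.  [the south bank: sample A, sample N, sample Q | the north bank: sample F, sample M]
2. Courier goes back to the south bank with sample M.  [the south bank: sample A, sample M, sample N, sample Q | the north bank: sample F]
3. Courier goes to the north bank with sample N and sample Q.  [the south bank: sample A, sample M | the north bank: sample F, sample N, sample Q]
4. Courier goes back to the south bank with sample Q.  [the south bank: sample A, sample M, sample Q | the north bank: sample F, sample N]
5. Courier goes to the north bank with sample A and sample Q.  [the south bank: sample M | the north bank: sample A, sample F, sample N, sample Q]
6. Courier goes back to the south bank with sample F.  [the south bank: sample F, sample M | the north bank: sample A, sample N, sample Q]
7. Courier goes to the north bank with sample F and sample M.  [the south bank: — | the north bank: sample A, sample F, sample M, sample N, sample Q]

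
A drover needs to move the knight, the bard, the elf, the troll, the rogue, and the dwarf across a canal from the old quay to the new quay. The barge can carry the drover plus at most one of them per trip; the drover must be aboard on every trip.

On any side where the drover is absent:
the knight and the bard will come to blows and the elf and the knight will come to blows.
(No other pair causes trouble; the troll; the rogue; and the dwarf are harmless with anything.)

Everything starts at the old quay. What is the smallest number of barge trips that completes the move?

13

Counting alone: the drover can take at most 1 across per trip to the new quay, so moving all 6 needs at least 6 loaded trips out, with a return between consecutive ones — at least 11 crossings.
The safety rule pushes this higher. Following every safe sequence of crossings, the most of the 6 that can be at the new quay as the barge arrives there on crossing 11 is 5 — never all 6.
So no plan with fewer than 13 crossings exists, and this one achieves 13:
1. Drover goes to the new quay with the knight.
2. Drover goes back to the old quay alone.
3. Drover goes to the new quay with the bard.
4. Drover goes back to the old quay with the knight.
5. Drover goes to the new quay with the elf.
6. Drover goes back to the old quay alone.
7. Drover goes to the new quay with the troll.
8. Drover goes back to the old quay alone.
9. Drover goes to the new quay with the rogue.
10. Drover goes back to the old quay alone.
11. Drover goes to the new quay with the dwarf.
12. Drover goes back to the old quay alone.
13. Drover goes to the new quay with the knight.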